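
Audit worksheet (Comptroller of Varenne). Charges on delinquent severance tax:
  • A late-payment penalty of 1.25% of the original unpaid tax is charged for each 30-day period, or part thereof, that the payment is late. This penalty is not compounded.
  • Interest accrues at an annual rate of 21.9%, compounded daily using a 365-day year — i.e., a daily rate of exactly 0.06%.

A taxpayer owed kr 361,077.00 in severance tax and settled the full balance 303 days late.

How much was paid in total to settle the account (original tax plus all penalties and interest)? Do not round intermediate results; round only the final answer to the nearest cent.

kr 482,690.95

Penalty periods: ⌈303/30⌉ = 11; penalty = 11 × 1.25% × kr 361,077.00 = kr 49,648.09…
Interest: kr 361,077.00 × ((1 + 0.0006)^303 − 1) = kr 361,077.00 × 0.19930891… = kr 71,965.8630…
Total = kr 361,077.00 + kr 49,648.0875 + kr 71,965.8630… = kr 482,690.95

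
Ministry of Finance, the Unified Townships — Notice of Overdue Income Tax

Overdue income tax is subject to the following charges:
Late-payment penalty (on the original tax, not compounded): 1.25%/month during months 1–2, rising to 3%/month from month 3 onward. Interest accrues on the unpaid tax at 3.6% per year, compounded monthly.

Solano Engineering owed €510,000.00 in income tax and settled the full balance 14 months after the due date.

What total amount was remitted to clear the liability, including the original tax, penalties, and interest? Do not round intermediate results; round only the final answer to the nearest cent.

€728,192.74

Penalty, months 1–2: 2 × 1.25% × €510,000.00 = €12,750.00
Penalty, months 3–14: 12 × 3% × €510,000.00 = €183,600.00
Interest (3.6%/yr ÷ 12 = 0.3%/month): €510,000.00 × ((1 + 0.003)^14 − 1) = €21,842.7439…
Total = €510,000.00 + €196,350.0000 + €21,842.7439… = €728,192.74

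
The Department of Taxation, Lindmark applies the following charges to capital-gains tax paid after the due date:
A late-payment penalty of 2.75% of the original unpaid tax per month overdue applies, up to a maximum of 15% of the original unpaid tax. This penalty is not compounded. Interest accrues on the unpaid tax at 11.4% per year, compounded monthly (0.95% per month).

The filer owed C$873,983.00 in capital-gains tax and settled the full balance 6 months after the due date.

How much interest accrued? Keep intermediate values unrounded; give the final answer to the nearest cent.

Interest: C$873,983.00 × ((1 + 0.0095)^6 − 1) = C$873,983.00 × 0.0583710… = C$51,015.2793…

C$51,015.28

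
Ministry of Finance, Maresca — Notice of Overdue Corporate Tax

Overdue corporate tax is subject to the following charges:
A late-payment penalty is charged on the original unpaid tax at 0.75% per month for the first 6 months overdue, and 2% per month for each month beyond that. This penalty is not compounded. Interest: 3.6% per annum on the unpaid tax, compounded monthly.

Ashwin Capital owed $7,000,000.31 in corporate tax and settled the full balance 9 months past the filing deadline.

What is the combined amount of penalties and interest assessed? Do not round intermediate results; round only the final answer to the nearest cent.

$926,283.99

Penalty, months 1–6: 6 × 0.75% × $7,000,000.31 = $315,000.01…
Penalty, months 7–9: 3 × 2% × $7,000,000.31 = $420,000.02…
Interest (3.6%/yr ÷ 12 = 0.3%/month): $7,000,000.31 × ((1 + 0.003)^9 − 1) = $191,283.9561…
Penalties + interest = $735,000.0326… + $191,283.9561… = $926,283.99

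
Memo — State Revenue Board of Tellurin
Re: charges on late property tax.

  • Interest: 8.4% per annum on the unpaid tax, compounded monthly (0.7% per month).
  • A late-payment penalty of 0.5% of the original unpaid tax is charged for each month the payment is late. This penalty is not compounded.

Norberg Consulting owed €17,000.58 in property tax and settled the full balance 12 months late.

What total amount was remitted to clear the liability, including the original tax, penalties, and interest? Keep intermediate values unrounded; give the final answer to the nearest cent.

Late-payment penalty: 12 × 0.5% × €17,000.58 = €1,020.03…
Interest: €17,000.58 × ((1 + 0.007)^12 − 1) = €17,000.58 × 0.0873107… = €1,484.3319…
Total = €17,000.58 + €1,020.0348 + €1,484.3319… = €19,504.95

€19,504.95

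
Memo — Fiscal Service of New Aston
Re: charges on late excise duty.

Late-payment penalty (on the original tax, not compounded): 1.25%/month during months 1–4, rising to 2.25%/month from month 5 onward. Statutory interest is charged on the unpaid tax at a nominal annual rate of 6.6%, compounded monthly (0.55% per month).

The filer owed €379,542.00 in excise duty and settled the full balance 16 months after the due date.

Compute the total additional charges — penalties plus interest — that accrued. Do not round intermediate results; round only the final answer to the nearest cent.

€156,266.88

Penalty, months 1–4: 4 × 1.25% × €379,542.00 = €18,977.10
Penalty, months 5–16: 12 × 2.25% × €379,542.00 = €102,476.34
Interest: €379,542.00 × ((1 + 0.0055)^16 − 1) = €379,542.00 × 0.0917249… = €34,813.4359…
Penalties + interest = €121,453.4400 + €34,813.4359… = €156,266.88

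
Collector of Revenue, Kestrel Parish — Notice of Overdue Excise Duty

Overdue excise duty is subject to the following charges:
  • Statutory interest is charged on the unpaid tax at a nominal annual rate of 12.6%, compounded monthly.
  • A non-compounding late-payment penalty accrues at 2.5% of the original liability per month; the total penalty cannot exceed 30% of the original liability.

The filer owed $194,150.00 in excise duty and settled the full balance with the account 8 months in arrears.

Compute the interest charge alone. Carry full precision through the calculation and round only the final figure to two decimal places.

Interest (12.6%/yr ÷ 12 = 1.05%/month): $194,150.00 × ((1 + 0.0105)^8 − 1) = $16,920.6938…

$16,920.69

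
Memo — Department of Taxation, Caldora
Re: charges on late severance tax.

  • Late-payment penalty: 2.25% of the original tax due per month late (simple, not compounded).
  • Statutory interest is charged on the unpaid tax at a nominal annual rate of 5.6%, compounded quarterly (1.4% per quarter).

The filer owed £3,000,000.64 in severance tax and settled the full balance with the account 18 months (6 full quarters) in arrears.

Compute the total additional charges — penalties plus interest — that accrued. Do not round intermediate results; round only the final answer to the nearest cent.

Late-payment penalty: 18 × 2.25% × £3,000,000.64 = £1,215,000.26…
Interest: £3,000,000.64 × ((1 + 0.014)^6 − 1) = £3,000,000.64 × 0.0869955… = £260,986.4341…
Penalties + interest = £1,215,000.2592 + £260,986.4341… = £1,475,986.69

£1,475,986.69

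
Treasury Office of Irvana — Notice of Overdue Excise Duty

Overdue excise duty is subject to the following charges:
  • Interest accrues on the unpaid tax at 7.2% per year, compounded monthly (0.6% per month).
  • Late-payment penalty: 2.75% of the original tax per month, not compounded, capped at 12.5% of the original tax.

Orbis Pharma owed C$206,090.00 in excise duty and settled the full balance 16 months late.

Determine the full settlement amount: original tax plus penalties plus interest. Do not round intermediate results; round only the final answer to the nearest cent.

C$252,551.62

Penalty (uncapped): 16 × 2.75% × C$206,090.00 = C$90,679.60; cap = 12.5% × C$206,090.00 = C$25,761.25 → penalty = C$25,761.25
Interest: C$206,090.00 × ((1 + 0.006)^16 − 1) = C$206,090.00 × 0.1004434… = C$20,700.3706…
Total = C$206,090.00 + C$25,761.2500 + C$20,700.3706… = C$252,551.62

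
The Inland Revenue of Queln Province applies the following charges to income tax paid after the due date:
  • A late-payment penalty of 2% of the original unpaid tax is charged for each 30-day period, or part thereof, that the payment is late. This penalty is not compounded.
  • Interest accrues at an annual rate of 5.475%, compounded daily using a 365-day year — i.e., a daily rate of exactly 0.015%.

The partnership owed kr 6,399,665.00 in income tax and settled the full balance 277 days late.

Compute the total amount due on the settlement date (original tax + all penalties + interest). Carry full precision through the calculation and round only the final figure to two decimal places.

Penalty periods: ⌈277/30⌉ = 10; penalty = 10 × 2% × kr 6,399,665.00 = kr 1,279,933.00
Interest: kr 6,399,665.00 × ((1 + 0.00015)^277 − 1) = kr 6,399,665.00 × 0.04242203… = kr 271,486.8042…
Total = kr 6,399,665.00 + kr 1,279,933.0000 + kr 271,486.8042… = kr 7,951,084.80

kr 7,951,084.80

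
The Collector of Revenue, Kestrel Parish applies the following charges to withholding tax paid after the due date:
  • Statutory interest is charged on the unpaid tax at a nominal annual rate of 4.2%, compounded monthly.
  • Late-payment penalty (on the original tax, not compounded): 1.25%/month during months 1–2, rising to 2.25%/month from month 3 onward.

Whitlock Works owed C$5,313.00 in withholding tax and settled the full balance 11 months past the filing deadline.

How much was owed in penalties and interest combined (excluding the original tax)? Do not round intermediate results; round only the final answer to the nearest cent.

Penalty, months 1–2: 2 × 1.25% × C$5,313.00 = C$132.83…
Penalty, months 3–11: 9 × 2.25% × C$5,313.00 = C$1,075.88…
Interest (4.2%/yr ÷ 12 = 0.35%/month): C$5,313.00 × ((1 + 0.0035)^11 − 1) = C$208.1680…
Penalties + interest = C$1,208.7075 + C$208.1680… = C$1,416.88

C$1,416.88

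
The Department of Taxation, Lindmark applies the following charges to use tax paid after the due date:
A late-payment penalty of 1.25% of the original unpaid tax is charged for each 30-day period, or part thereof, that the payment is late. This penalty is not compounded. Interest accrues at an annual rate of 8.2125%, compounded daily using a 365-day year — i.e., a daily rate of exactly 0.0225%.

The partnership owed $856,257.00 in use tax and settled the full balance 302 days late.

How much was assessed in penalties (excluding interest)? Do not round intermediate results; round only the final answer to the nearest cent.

Penalty periods: ⌈302/30⌉ = 11; penalty = 11 × 1.25% × $856,257.00 = $117,735.34…

$117,735.34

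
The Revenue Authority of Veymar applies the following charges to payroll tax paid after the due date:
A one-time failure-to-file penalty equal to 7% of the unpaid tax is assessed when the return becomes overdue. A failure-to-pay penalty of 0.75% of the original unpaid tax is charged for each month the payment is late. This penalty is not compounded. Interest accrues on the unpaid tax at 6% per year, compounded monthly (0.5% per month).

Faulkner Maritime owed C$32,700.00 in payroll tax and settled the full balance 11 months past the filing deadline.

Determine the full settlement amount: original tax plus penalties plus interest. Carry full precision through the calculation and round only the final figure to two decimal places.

C$39,530.89

Failure-to-file penalty: 7% × C$32,700.00 = C$2,289.00
Failure-to-pay penalty = 0.75% × C$32,700.00 × 11 mo = C$2,697.75
Interest: C$32,700.00 × ((1 + 0.005)^11 − 1) = C$32,700.00 × 0.0563958… = C$1,844.1437…
Total = C$32,700.00 + C$4,986.7500 + C$1,844.1437… = C$39,530.89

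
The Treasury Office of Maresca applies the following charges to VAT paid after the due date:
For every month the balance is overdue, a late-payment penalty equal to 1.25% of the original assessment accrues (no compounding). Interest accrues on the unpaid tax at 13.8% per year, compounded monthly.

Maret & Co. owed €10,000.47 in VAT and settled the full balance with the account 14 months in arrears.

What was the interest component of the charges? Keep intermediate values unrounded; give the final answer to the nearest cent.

€1,736.14

Interest (13.8%/yr ÷ 12 = 1.15%/month): €10,000.47 × ((1 + 0.0115)^14 − 1) = €1,736.1443…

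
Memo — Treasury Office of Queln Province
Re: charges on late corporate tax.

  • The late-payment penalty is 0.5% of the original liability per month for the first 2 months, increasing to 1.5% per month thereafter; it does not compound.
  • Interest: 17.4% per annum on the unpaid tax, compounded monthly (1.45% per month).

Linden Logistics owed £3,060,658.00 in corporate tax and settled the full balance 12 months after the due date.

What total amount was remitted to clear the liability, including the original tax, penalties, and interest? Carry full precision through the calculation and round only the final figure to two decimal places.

£4,127,510.32

Penalty, months 1–2: 2 × 0.5% × £3,060,658.00 = £30,606.58
Penalty, months 3–12: 10 × 1.5% × £3,060,658.00 = £459,098.70
Interest: £3,060,658.00 × ((1 + 0.0145)^12 − 1) = £3,060,658.00 × 0.1885696… = £577,147.0406…
Total = £3,060,658.00 + £489,705.2800 + £577,147.0406… = £4,127,510.32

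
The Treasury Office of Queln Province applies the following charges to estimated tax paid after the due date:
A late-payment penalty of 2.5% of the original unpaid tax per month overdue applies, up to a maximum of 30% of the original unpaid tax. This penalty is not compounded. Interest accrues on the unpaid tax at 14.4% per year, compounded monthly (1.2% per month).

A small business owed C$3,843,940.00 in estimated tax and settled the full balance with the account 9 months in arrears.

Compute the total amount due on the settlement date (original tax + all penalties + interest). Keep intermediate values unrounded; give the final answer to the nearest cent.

Penalty: 9 × 2.5% × C$3,843,940.00 = C$864,886.50 (below the 30% cap of C$1,153,182.00)
Interest: C$3,843,940.00 × ((1 + 0.012)^9 − 1) = C$3,843,940.00 × 0.1133318… = C$435,640.6252…
Total = C$3,843,940.00 + C$864,886.5000 + C$435,640.6252… = C$5,144,467.13

C$5,144,467.13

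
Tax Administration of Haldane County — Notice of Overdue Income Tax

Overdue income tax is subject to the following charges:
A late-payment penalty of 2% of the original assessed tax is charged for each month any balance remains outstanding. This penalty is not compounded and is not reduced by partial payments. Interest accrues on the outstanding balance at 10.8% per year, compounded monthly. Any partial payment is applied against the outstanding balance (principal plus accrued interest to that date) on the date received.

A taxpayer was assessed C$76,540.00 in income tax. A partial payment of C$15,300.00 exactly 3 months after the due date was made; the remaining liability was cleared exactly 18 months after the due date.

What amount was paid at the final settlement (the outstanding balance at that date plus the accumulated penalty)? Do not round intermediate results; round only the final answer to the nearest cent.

C$99,988.71

Monthly rate = 10.8% ÷ 12 = 0.9%
Balance at month 3: C$76,540.0000 × (1 + 0.009)^3 = C$78,625.2350…
After C$15,300.00 payment: C$78,625.2350… − C$15,300.00 = C$63,325.2350…
Balance at month 18: C$63,325.2350… × (1 + 0.009)^15 = C$72,434.3061…
Penalty: 18 × 2% × C$76,540.00 = C$27,554.40
Final settlement = outstanding balance + penalty = C$72,434.3061… + C$27,554.40 = C$99,988.71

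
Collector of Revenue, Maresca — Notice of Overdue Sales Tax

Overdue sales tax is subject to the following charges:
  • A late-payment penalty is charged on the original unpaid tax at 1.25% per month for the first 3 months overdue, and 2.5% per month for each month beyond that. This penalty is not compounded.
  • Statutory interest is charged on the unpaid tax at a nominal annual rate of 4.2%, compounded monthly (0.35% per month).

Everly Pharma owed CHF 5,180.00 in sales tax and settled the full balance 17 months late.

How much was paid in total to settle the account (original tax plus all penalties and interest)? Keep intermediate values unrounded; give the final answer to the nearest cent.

Penalty, months 1–3: 3 × 1.25% × CHF 5,180.00 = CHF 194.25
Penalty, months 4–17: 14 × 2.5% × CHF 5,180.00 = CHF 1,813.00
Interest: CHF 5,180.00 × ((1 + 0.0035)^17 − 1) = CHF 5,180.00 × 0.0611955… = CHF 316.9928…
Total = CHF 5,180.00 + CHF 2,007.2500 + CHF 316.9928… = CHF 7,504.24

CHF 7,504.24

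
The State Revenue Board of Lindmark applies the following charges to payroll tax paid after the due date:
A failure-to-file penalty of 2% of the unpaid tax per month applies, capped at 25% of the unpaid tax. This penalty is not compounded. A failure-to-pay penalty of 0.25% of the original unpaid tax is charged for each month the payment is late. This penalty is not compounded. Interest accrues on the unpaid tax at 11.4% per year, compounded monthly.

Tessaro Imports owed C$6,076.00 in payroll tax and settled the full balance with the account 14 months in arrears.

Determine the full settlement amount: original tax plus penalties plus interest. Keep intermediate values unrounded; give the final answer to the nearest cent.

Failure-to-file: 14 × 2% × C$6,076.00 = C$1,701.28, capped at 25% × C$6,076.00 = C$1,519.00
Failure-to-pay penalty = 0.25% × C$6,076.00 × 14 mo = C$212.66
Interest (11.4%/yr ÷ 12 = 0.95%/month): C$6,076.00 × ((1 + 0.0095)^14 − 1) = C$859.9554…
Total = C$6,076.00 + C$1,731.6600 + C$859.9554… = C$8,667.62

C$8,667.62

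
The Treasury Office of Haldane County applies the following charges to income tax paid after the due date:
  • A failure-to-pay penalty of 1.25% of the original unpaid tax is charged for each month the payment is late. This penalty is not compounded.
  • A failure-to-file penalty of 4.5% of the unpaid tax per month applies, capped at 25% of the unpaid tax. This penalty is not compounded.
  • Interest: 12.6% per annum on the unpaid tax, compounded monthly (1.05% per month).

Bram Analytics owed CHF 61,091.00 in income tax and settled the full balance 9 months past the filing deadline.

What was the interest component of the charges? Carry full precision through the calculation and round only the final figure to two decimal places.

CHF 6,021.60

Interest: CHF 61,091.00 × ((1 + 0.0105)^9 − 1) = CHF 61,091.00 × 0.0985678… = CHF 6,021.6048…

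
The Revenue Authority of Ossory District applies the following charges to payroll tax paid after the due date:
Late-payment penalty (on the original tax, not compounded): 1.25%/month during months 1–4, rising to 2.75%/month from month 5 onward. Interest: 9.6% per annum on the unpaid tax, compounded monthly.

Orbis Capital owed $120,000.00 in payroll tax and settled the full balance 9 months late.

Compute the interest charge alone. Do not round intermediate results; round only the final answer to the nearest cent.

$8,921.70

Interest (9.6%/yr ÷ 12 = 0.8%/month): $120,000.00 × ((1 + 0.008)^9 − 1) = $8,921.7034…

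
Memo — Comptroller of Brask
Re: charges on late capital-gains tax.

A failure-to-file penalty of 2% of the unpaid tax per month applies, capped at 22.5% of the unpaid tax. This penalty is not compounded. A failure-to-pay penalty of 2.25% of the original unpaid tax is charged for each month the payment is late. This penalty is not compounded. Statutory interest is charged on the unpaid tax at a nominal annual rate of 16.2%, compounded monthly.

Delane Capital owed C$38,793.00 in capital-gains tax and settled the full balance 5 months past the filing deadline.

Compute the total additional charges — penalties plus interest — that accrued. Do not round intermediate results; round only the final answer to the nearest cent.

Failure-to-file: 5 × 2% × C$38,793.00 = C$3,879.30 (under the 22.5% cap)
Failure-to-pay penalty = 2.25% × C$38,793.00 × 5 mo = C$4,364.21…
Interest (16.2%/yr ÷ 12 = 1.35%/month): C$38,793.00 × ((1 + 0.0135)^5 − 1) = C$2,690.1887…
Penalties + interest = C$8,243.5125 + C$2,690.1887… = C$10,933.70

C$10,933.70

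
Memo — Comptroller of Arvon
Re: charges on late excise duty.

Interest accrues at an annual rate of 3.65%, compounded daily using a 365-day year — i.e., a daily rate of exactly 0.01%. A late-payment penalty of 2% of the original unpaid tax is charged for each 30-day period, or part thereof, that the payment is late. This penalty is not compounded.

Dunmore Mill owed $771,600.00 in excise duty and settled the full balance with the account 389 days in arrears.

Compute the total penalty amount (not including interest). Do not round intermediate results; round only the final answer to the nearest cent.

$200,616.00

Penalty periods: ⌈389/30⌉ = 13; penalty = 13 × 2% × $771,600.00 = $200,616.00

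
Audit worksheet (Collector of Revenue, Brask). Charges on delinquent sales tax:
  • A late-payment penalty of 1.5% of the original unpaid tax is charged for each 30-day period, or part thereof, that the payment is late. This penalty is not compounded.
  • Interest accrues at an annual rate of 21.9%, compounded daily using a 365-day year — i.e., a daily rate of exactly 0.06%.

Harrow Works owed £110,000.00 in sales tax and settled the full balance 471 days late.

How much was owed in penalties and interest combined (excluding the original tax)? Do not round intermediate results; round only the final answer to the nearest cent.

£62,310.82

Penalty periods: ⌈471/30⌉ = 16; penalty = 16 × 1.5% × £110,000.00 = £26,400.00
Interest: £110,000.00 × ((1 + 0.0006)^471 − 1) = £110,000.00 × 0.32646201… = £35,910.8210…
Penalties + interest = £26,400.0000 + £35,910.8210… = £62,310.82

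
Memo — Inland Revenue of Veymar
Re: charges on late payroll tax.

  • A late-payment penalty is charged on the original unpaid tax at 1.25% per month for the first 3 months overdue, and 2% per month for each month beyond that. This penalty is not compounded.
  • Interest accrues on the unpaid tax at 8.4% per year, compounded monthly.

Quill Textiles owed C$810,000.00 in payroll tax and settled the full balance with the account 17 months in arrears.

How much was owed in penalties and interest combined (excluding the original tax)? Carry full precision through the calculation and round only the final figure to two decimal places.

C$359,156.48

Penalty, months 1–3: 3 × 1.25% × C$810,000.00 = C$30,375.00
Penalty, months 4–17: 14 × 2% × C$810,000.00 = C$226,800.00
Interest (8.4%/yr ÷ 12 = 0.7%/month): C$810,000.00 × ((1 + 0.007)^17 − 1) = C$101,981.4785…
Penalties + interest = C$257,175.0000 + C$101,981.4785… = C$359,156.48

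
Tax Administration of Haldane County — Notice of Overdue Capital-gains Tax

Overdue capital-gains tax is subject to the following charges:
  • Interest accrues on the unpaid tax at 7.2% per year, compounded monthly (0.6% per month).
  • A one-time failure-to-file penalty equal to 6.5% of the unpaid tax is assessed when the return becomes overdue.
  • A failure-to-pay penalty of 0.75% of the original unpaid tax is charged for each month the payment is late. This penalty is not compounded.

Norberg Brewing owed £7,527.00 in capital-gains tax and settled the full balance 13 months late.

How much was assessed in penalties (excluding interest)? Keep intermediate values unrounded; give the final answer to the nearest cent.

Failure-to-file penalty: 6.5% × £7,527.00 = £489.26…
Failure-to-pay penalty: 13 × 0.75% × £7,527.00 = £733.88…
Total penalty = £489.26… + £733.88… = £1,223.14

£1,223.14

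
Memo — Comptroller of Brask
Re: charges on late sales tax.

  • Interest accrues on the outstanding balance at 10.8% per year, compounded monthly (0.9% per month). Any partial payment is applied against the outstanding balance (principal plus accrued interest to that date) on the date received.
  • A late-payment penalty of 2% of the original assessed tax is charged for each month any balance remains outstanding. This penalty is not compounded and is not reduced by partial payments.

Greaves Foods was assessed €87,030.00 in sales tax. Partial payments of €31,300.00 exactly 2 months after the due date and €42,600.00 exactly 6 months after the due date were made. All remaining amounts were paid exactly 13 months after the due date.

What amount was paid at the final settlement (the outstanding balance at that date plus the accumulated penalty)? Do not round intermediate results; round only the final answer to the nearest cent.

Balance at month 2: €87,030.0000 × (1 + 0.009)^2 = €88,603.5894…
After €31,300.00 payment: €88,603.5894… − €31,300.00 = €57,303.5894…
Balance at month 6: €57,303.5894… × (1 + 0.009)^4 = €59,394.5357…
After €42,600.00 payment: €59,394.5357… − €42,600.00 = €16,794.5357…
Balance at month 13: €16,794.5357… × (1 + 0.009)^7 = €17,881.5913…
Penalty: 13 × 2% × €87,030.00 = €22,627.80
Final settlement = outstanding balance + penalty = €17,881.5913… + €22,627.80 = €40,509.39

€40,509.39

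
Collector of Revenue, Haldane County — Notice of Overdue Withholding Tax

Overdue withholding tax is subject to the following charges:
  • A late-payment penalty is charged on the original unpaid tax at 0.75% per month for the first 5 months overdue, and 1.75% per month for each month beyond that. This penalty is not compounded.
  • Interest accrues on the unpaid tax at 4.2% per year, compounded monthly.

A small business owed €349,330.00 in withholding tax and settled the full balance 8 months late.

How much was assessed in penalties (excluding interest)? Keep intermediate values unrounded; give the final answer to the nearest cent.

Penalty, months 1–5: 5 × 0.75% × €349,330.00 = €13,099.88…
Penalty, months 6–8: 3 × 1.75% × €349,330.00 = €18,339.83…
Total penalty = €13,099.88… + €18,339.83… = €31,439.70

€31,439.70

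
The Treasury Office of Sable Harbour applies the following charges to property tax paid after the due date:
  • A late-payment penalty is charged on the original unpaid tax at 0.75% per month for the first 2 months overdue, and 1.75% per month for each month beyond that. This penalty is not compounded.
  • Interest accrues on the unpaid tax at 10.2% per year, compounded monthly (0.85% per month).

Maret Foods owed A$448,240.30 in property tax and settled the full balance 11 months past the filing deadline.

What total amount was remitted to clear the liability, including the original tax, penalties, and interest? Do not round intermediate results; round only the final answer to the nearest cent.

Penalty, months 1–2: 2 × 0.75% × A$448,240.30 = A$6,723.60…
Penalty, months 3–11: 9 × 1.75% × A$448,240.30 = A$70,597.85…
Interest: A$448,240.30 × ((1 + 0.0085)^11 − 1) = A$448,240.30 × 0.0975768… = A$43,737.8648…
Total = A$448,240.30 + A$77,321.4518… + A$43,737.8648… = A$569,299.62

A$569,299.62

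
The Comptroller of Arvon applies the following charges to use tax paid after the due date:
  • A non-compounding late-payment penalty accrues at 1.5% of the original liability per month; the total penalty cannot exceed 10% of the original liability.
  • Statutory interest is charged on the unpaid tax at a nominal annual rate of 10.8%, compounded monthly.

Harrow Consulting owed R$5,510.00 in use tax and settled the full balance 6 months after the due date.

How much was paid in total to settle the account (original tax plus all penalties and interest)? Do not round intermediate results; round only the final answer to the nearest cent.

Penalty: 6 × 1.5% × R$5,510.00 = R$495.90 (below the 10% cap of R$551.00)
Interest (10.8%/yr ÷ 12 = 0.9%/month): R$5,510.00 × ((1 + 0.009)^6 − 1) = R$304.3155…
Total = R$5,510.00 + R$495.9000 + R$304.3155… = R$6,310.22

R$6,310.22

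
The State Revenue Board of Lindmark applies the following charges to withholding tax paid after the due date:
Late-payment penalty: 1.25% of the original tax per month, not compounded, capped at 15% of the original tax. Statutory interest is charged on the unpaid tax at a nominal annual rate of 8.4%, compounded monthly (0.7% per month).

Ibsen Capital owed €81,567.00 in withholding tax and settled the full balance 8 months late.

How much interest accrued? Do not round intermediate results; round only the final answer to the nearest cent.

Interest: €81,567.00 × ((1 + 0.007)^8 − 1) = €81,567.00 × 0.0573914… = €4,681.2424…

€4,681.24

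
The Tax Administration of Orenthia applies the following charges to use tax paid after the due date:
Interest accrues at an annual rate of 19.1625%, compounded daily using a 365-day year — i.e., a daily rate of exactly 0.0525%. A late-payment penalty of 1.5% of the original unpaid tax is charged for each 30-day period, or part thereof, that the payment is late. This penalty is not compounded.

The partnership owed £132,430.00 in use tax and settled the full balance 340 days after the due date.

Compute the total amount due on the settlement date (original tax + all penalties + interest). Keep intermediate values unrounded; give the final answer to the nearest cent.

Penalty periods: ⌈340/30⌉ = 12; penalty = 12 × 1.5% × £132,430.00 = £23,837.40
Interest: £132,430.00 × ((1 + 0.000525)^340 − 1) = £132,430.00 × 0.19536689… = £25,872.4374…
Total = £132,430.00 + £23,837.4000 + £25,872.4374… = £182,139.84

£182,139.84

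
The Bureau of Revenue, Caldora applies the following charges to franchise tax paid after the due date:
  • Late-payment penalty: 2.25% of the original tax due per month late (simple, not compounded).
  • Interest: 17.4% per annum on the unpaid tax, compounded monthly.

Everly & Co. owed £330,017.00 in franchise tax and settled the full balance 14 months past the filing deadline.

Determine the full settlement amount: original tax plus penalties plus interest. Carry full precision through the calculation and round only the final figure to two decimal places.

Late-payment penalty: 14 × 2.25% × £330,017.00 = £103,955.36…
Interest (17.4%/yr ÷ 12 = 1.45%/month): £330,017.00 × ((1 + 0.0145)^14 − 1) = £73,688.8393…
Total = £330,017.00 + £103,955.3550 + £73,688.8393… = £507,661.19

£507,661.19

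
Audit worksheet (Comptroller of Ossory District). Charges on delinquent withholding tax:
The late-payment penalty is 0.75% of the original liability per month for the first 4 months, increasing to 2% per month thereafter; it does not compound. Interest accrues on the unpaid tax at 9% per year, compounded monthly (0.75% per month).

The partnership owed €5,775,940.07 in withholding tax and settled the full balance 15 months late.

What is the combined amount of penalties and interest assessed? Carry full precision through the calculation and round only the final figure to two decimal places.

Penalty, months 1–4: 4 × 0.75% × €5,775,940.07 = €173,278.20…
Penalty, months 5–15: 11 × 2% × €5,775,940.07 = €1,270,706.82…
Interest: €5,775,940.07 × ((1 + 0.0075)^15 − 1) = €5,775,940.07 × 0.1186026… = €685,041.4764…
Penalties + interest = €1,443,985.0175 + €685,041.4764… = €2,129,026.49

€2,129,026.49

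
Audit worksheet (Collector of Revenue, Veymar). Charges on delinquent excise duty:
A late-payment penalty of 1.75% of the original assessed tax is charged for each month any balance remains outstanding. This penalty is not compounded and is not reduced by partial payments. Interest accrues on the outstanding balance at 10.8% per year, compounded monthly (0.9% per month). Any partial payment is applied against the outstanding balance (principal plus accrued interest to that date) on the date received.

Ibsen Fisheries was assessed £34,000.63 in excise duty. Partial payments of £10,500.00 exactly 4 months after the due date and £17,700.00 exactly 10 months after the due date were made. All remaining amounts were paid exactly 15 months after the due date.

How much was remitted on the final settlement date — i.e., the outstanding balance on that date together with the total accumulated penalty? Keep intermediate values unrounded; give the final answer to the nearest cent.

Balance at month 4: £34,000.6300 × (1 + 0.009)^4 = £35,241.2764…
After £10,500.00 payment: £35,241.2764… − £10,500.00 = £24,741.2764…
Balance at month 10: £24,741.2764… × (1 + 0.009)^6 = £26,107.7291…
After £17,700.00 payment: £26,107.7291… − £17,700.00 = £8,407.7291…
Balance at month 15: £8,407.7291… × (1 + 0.009)^5 = £8,792.9487…
Penalty: 15 × 1.75% × £34,000.63 = £8,925.17…
Final settlement = outstanding balance + penalty = £8,792.9487… + £8,925.17… = £17,718.11

£17,718.11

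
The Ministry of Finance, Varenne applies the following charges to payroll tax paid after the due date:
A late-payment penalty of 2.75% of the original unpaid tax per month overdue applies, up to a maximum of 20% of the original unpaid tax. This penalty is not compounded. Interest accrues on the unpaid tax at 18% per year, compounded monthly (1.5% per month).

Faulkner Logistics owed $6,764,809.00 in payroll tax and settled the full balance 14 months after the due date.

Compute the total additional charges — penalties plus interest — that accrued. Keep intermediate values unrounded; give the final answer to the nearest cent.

Penalty (uncapped): 14 × 2.75% × $6,764,809.00 = $2,604,451.47…; cap = 20% × $6,764,809.00 = $1,352,961.80 → penalty = $1,352,961.80
Interest: $6,764,809.00 × ((1 + 0.015)^14 − 1) = $6,764,809.00 × 0.2317557… = $1,567,783.2528…
Penalties + interest = $1,352,961.8000 + $1,567,783.2528… = $2,920,745.05

$2,920,745.05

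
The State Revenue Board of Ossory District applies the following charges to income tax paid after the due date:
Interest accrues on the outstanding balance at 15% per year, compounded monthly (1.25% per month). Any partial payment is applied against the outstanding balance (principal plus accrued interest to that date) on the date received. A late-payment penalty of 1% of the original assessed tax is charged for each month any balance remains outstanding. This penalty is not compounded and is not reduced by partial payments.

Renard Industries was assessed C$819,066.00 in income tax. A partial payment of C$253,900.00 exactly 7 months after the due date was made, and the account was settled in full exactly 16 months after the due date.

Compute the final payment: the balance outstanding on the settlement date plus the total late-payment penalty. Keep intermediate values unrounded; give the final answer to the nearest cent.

Balance at month 7: C$819,066.0000 × (1 + 0.0125)^7 = C$893,478.5313…
After C$253,900.00 payment: C$893,478.5313… − C$253,900.00 = C$639,578.5313…
Balance at month 16: C$639,578.5313… × (1 + 0.0125)^9 = C$715,235.6684…
Penalty: 16 × 1% × C$819,066.00 = C$131,050.56
Final settlement = outstanding balance + penalty = C$715,235.6684… + C$131,050.56 = C$846,286.23

C$846,286.23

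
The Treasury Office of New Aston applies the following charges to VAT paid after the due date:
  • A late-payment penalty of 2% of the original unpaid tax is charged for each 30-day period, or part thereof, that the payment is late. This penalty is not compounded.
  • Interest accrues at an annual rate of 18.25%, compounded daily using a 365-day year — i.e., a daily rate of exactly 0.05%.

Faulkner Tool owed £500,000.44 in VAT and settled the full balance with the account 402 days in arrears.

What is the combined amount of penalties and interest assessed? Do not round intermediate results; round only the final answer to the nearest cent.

Penalty periods: ⌈402/30⌉ = 14; penalty = 14 × 2% × £500,000.44 = £140,000.12…
Interest: £500,000.44 × ((1 + 0.0005)^402 − 1) = £500,000.44 × 0.22256336… = £111,281.7764…
Penalties + interest = £140,000.1232 + £111,281.7764… = £251,281.90

£251,281.90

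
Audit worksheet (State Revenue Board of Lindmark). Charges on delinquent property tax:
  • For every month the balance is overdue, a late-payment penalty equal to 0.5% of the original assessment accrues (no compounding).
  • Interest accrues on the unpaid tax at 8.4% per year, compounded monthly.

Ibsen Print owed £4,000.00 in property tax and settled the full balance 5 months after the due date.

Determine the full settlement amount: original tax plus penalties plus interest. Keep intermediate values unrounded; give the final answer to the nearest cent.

Late-payment penalty: 5 × 0.5% × £4,000.00 = £100.00
Interest (8.4%/yr ÷ 12 = 0.7%/month): £4,000.00 × ((1 + 0.007)^5 − 1) = £141.9738…
Total = £4,000.00 + £100.0000 + £141.9738… = £4,241.97

£4,241.97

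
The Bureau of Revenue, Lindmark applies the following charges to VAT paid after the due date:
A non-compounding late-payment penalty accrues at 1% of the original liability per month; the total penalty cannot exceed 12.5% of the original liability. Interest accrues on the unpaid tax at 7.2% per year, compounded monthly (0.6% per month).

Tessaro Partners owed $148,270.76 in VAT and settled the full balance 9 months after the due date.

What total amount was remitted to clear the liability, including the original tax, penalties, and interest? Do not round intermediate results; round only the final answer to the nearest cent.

$169,816.62

Penalty: 9 × 1% × $148,270.76 = $13,344.37… (below the 12.5% cap of $18,533.85…)
Interest: $148,270.76 × ((1 + 0.006)^9 − 1) = $148,270.76 × 0.0553143… = $8,201.4945…
Total = $148,270.76 + $13,344.3684 + $8,201.4945… = $169,816.62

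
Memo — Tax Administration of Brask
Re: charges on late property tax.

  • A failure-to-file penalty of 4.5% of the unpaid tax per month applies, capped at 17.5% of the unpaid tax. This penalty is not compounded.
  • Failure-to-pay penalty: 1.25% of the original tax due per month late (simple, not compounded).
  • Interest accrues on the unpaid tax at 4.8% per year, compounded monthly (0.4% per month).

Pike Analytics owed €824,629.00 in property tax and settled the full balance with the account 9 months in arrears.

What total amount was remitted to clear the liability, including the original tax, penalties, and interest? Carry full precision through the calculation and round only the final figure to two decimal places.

Failure-to-file: 9 × 4.5% × €824,629.00 = €333,974.75…, capped at 17.5% × €824,629.00 = €144,310.08…
Failure-to-pay penalty = 1.25% × €824,629.00 × 9 mo = €92,770.76…
Interest: €824,629.00 × ((1 + 0.004)^9 − 1) = €824,629.00 × 0.0365814… = €30,166.0902…
Total = €824,629.00 + €237,080.8375 + €30,166.0902… = €1,091,875.93

€1,091,875.93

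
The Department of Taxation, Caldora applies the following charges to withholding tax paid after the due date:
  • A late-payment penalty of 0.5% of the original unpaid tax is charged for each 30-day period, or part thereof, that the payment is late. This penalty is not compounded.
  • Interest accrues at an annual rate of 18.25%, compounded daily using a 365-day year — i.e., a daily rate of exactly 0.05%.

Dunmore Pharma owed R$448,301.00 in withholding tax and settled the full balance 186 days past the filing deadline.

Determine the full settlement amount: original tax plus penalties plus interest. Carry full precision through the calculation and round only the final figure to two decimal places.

R$507,672.29

Penalty periods: ⌈186/30⌉ = 7; penalty = 7 × 0.5% × R$448,301.00 = R$15,690.54…
Interest: R$448,301.00 × ((1 + 0.0005)^186 − 1) = R$448,301.00 × 0.09743623… = R$43,680.7585…
Total = R$448,301.00 + R$15,690.5350 + R$43,680.7585… = R$507,672.29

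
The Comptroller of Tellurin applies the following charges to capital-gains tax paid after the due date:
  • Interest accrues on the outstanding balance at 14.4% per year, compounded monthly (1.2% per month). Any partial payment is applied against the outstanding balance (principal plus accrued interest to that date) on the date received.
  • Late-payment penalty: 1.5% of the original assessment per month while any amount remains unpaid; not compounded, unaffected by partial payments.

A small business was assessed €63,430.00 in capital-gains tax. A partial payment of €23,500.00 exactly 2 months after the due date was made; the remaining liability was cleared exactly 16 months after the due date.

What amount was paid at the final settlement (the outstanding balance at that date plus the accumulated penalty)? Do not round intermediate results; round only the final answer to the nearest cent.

Balance at month 2: €63,430.0000 × (1 + 0.012)^2 = €64,961.4539…
After €23,500.00 payment: €64,961.4539… − €23,500.00 = €41,461.4539…
Balance at month 16: €41,461.4539… × (1 + 0.012)^14 = €48,997.2496…
Penalty: 16 × 1.5% × €63,430.00 = €15,223.20
Final settlement = outstanding balance + penalty = €48,997.2496… + €15,223.20 = €64,220.45

€64,220.45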